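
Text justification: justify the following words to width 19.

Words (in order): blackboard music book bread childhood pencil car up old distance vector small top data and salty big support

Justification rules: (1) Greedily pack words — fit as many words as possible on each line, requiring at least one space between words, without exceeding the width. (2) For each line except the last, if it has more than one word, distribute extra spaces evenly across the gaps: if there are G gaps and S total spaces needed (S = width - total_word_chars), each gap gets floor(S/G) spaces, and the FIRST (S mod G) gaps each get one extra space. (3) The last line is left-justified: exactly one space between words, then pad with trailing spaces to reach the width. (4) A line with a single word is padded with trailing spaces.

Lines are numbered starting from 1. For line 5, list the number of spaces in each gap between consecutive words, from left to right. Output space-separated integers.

Answer: 3 2

Derivation:
Line 1: ['blackboard', 'music'] (min_width=16, slack=3)
Line 2: ['book', 'bread'] (min_width=10, slack=9)
Line 3: ['childhood', 'pencil'] (min_width=16, slack=3)
Line 4: ['car', 'up', 'old', 'distance'] (min_width=19, slack=0)
Line 5: ['vector', 'small', 'top'] (min_width=16, slack=3)
Line 6: ['data', 'and', 'salty', 'big'] (min_width=18, slack=1)
Line 7: ['support'] (min_width=7, slack=12)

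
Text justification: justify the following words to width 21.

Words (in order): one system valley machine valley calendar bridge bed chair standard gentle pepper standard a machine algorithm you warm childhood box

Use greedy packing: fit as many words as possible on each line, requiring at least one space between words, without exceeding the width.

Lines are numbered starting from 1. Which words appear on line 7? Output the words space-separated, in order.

Line 1: ['one', 'system', 'valley'] (min_width=17, slack=4)
Line 2: ['machine', 'valley'] (min_width=14, slack=7)
Line 3: ['calendar', 'bridge', 'bed'] (min_width=19, slack=2)
Line 4: ['chair', 'standard', 'gentle'] (min_width=21, slack=0)
Line 5: ['pepper', 'standard', 'a'] (min_width=17, slack=4)
Line 6: ['machine', 'algorithm', 'you'] (min_width=21, slack=0)
Line 7: ['warm', 'childhood', 'box'] (min_width=18, slack=3)

Answer: warm childhood box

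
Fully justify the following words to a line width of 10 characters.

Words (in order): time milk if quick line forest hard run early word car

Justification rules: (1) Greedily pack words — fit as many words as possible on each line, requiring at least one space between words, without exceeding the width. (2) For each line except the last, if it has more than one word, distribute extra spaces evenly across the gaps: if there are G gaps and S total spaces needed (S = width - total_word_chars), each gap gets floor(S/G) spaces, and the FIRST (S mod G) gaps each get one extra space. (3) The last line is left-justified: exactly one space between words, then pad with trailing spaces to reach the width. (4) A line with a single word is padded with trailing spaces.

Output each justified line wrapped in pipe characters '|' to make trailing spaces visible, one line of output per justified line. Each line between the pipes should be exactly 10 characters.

Line 1: ['time', 'milk'] (min_width=9, slack=1)
Line 2: ['if', 'quick'] (min_width=8, slack=2)
Line 3: ['line'] (min_width=4, slack=6)
Line 4: ['forest'] (min_width=6, slack=4)
Line 5: ['hard', 'run'] (min_width=8, slack=2)
Line 6: ['early', 'word'] (min_width=10, slack=0)
Line 7: ['car'] (min_width=3, slack=7)

Answer: |time  milk|
|if   quick|
|line      |
|forest    |
|hard   run|
|early word|
|car       |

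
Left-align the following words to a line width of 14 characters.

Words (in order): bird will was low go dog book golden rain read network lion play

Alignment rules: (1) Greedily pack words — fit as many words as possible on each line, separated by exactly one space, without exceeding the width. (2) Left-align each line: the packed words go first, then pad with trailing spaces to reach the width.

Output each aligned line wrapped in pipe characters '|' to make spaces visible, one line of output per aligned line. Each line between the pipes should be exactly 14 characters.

Answer: |bird will was |
|low go dog    |
|book golden   |
|rain read     |
|network lion  |
|play          |

Derivation:
Line 1: ['bird', 'will', 'was'] (min_width=13, slack=1)
Line 2: ['low', 'go', 'dog'] (min_width=10, slack=4)
Line 3: ['book', 'golden'] (min_width=11, slack=3)
Line 4: ['rain', 'read'] (min_width=9, slack=5)
Line 5: ['network', 'lion'] (min_width=12, slack=2)
Line 6: ['play'] (min_width=4, slack=10)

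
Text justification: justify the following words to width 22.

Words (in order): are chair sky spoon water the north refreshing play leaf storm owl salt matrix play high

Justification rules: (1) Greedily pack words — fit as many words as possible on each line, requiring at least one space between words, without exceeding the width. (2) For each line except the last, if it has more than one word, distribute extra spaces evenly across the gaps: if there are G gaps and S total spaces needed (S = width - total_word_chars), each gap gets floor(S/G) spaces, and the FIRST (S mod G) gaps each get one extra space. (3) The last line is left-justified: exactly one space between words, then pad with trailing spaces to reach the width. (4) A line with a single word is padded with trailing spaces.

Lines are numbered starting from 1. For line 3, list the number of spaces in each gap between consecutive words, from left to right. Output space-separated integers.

Answer: 2 2

Derivation:
Line 1: ['are', 'chair', 'sky', 'spoon'] (min_width=19, slack=3)
Line 2: ['water', 'the', 'north'] (min_width=15, slack=7)
Line 3: ['refreshing', 'play', 'leaf'] (min_width=20, slack=2)
Line 4: ['storm', 'owl', 'salt', 'matrix'] (min_width=21, slack=1)
Line 5: ['play', 'high'] (min_width=9, slack=13)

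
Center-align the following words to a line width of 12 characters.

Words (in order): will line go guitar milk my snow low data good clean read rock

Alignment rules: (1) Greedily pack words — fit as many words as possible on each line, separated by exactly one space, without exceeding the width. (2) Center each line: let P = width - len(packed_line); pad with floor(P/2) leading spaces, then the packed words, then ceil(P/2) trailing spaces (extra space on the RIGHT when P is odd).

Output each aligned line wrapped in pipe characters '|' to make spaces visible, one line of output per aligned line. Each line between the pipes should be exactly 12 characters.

Line 1: ['will', 'line', 'go'] (min_width=12, slack=0)
Line 2: ['guitar', 'milk'] (min_width=11, slack=1)
Line 3: ['my', 'snow', 'low'] (min_width=11, slack=1)
Line 4: ['data', 'good'] (min_width=9, slack=3)
Line 5: ['clean', 'read'] (min_width=10, slack=2)
Line 6: ['rock'] (min_width=4, slack=8)

Answer: |will line go|
|guitar milk |
|my snow low |
| data good  |
| clean read |
|    rock    |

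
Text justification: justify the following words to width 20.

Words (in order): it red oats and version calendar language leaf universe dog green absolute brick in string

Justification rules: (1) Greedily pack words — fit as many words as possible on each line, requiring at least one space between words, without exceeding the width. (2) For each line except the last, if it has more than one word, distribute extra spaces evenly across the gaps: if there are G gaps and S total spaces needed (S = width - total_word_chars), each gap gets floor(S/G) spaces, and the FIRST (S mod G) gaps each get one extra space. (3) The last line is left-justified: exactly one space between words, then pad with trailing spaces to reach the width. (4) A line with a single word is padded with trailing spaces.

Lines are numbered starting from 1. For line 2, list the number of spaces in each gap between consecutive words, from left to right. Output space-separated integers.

Answer: 5

Derivation:
Line 1: ['it', 'red', 'oats', 'and'] (min_width=15, slack=5)
Line 2: ['version', 'calendar'] (min_width=16, slack=4)
Line 3: ['language', 'leaf'] (min_width=13, slack=7)
Line 4: ['universe', 'dog', 'green'] (min_width=18, slack=2)
Line 5: ['absolute', 'brick', 'in'] (min_width=17, slack=3)
Line 6: ['string'] (min_width=6, slack=14)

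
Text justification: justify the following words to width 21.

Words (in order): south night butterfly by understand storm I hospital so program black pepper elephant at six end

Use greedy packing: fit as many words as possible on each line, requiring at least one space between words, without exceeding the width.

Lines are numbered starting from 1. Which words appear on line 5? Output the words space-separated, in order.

Line 1: ['south', 'night', 'butterfly'] (min_width=21, slack=0)
Line 2: ['by', 'understand', 'storm', 'I'] (min_width=21, slack=0)
Line 3: ['hospital', 'so', 'program'] (min_width=19, slack=2)
Line 4: ['black', 'pepper', 'elephant'] (min_width=21, slack=0)
Line 5: ['at', 'six', 'end'] (min_width=10, slack=11)

Answer: at six end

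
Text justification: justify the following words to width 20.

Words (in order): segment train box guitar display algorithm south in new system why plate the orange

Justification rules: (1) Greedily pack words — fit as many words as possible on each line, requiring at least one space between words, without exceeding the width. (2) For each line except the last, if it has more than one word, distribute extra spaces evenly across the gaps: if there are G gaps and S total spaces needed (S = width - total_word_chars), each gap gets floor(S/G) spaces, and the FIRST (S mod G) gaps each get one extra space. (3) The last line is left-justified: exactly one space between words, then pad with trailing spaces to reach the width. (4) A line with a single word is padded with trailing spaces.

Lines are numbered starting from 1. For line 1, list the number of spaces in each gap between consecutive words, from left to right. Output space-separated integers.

Answer: 3 2

Derivation:
Line 1: ['segment', 'train', 'box'] (min_width=17, slack=3)
Line 2: ['guitar', 'display'] (min_width=14, slack=6)
Line 3: ['algorithm', 'south', 'in'] (min_width=18, slack=2)
Line 4: ['new', 'system', 'why', 'plate'] (min_width=20, slack=0)
Line 5: ['the', 'orange'] (min_width=10, slack=10)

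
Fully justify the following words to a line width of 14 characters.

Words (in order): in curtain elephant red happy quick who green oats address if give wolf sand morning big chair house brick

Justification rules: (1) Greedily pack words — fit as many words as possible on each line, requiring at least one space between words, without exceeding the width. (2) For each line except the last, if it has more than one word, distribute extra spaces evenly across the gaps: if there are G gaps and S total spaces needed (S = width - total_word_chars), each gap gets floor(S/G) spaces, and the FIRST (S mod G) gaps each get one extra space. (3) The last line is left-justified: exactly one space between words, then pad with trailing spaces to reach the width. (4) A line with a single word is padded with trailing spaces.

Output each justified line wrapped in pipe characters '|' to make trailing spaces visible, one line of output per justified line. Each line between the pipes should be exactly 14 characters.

Line 1: ['in', 'curtain'] (min_width=10, slack=4)
Line 2: ['elephant', 'red'] (min_width=12, slack=2)
Line 3: ['happy', 'quick'] (min_width=11, slack=3)
Line 4: ['who', 'green', 'oats'] (min_width=14, slack=0)
Line 5: ['address', 'if'] (min_width=10, slack=4)
Line 6: ['give', 'wolf', 'sand'] (min_width=14, slack=0)
Line 7: ['morning', 'big'] (min_width=11, slack=3)
Line 8: ['chair', 'house'] (min_width=11, slack=3)
Line 9: ['brick'] (min_width=5, slack=9)

Answer: |in     curtain|
|elephant   red|
|happy    quick|
|who green oats|
|address     if|
|give wolf sand|
|morning    big|
|chair    house|
|brick         |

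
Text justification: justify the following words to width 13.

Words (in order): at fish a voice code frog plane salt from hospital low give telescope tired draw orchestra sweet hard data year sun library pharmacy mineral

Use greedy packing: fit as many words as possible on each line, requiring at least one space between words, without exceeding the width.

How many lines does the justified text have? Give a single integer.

Answer: 14

Derivation:
Line 1: ['at', 'fish', 'a'] (min_width=9, slack=4)
Line 2: ['voice', 'code'] (min_width=10, slack=3)
Line 3: ['frog', 'plane'] (min_width=10, slack=3)
Line 4: ['salt', 'from'] (min_width=9, slack=4)
Line 5: ['hospital', 'low'] (min_width=12, slack=1)
Line 6: ['give'] (min_width=4, slack=9)
Line 7: ['telescope'] (min_width=9, slack=4)
Line 8: ['tired', 'draw'] (min_width=10, slack=3)
Line 9: ['orchestra'] (min_width=9, slack=4)
Line 10: ['sweet', 'hard'] (min_width=10, slack=3)
Line 11: ['data', 'year', 'sun'] (min_width=13, slack=0)
Line 12: ['library'] (min_width=7, slack=6)
Line 13: ['pharmacy'] (min_width=8, slack=5)
Line 14: ['mineral'] (min_width=7, slack=6)
Total lines: 14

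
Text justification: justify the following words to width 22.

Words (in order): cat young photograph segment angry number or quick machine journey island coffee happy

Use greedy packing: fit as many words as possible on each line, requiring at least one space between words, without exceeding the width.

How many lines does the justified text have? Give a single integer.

Line 1: ['cat', 'young', 'photograph'] (min_width=20, slack=2)
Line 2: ['segment', 'angry', 'number'] (min_width=20, slack=2)
Line 3: ['or', 'quick', 'machine'] (min_width=16, slack=6)
Line 4: ['journey', 'island', 'coffee'] (min_width=21, slack=1)
Line 5: ['happy'] (min_width=5, slack=17)
Total lines: 5

Answer: 5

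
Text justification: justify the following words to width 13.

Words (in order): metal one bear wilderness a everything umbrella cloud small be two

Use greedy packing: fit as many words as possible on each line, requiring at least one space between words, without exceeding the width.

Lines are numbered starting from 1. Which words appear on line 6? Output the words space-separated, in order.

Answer: cloud small

Derivation:
Line 1: ['metal', 'one'] (min_width=9, slack=4)
Line 2: ['bear'] (min_width=4, slack=9)
Line 3: ['wilderness', 'a'] (min_width=12, slack=1)
Line 4: ['everything'] (min_width=10, slack=3)
Line 5: ['umbrella'] (min_width=8, slack=5)
Line 6: ['cloud', 'small'] (min_width=11, slack=2)
Line 7: ['be', 'two'] (min_width=6, slack=7)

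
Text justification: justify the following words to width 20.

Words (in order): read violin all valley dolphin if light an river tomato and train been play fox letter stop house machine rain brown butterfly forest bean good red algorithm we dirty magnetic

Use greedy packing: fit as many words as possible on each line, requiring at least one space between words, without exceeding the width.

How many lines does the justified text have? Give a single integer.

Answer: 10

Derivation:
Line 1: ['read', 'violin', 'all'] (min_width=15, slack=5)
Line 2: ['valley', 'dolphin', 'if'] (min_width=17, slack=3)
Line 3: ['light', 'an', 'river'] (min_width=14, slack=6)
Line 4: ['tomato', 'and', 'train'] (min_width=16, slack=4)
Line 5: ['been', 'play', 'fox', 'letter'] (min_width=20, slack=0)
Line 6: ['stop', 'house', 'machine'] (min_width=18, slack=2)
Line 7: ['rain', 'brown', 'butterfly'] (min_width=20, slack=0)
Line 8: ['forest', 'bean', 'good', 'red'] (min_width=20, slack=0)
Line 9: ['algorithm', 'we', 'dirty'] (min_width=18, slack=2)
Line 10: ['magnetic'] (min_width=8, slack=12)
Total lines: 10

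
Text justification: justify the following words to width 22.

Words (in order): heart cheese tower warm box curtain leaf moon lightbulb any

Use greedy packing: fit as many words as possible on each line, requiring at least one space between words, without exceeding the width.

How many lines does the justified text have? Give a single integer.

Line 1: ['heart', 'cheese', 'tower'] (min_width=18, slack=4)
Line 2: ['warm', 'box', 'curtain', 'leaf'] (min_width=21, slack=1)
Line 3: ['moon', 'lightbulb', 'any'] (min_width=18, slack=4)
Total lines: 3

Answer: 3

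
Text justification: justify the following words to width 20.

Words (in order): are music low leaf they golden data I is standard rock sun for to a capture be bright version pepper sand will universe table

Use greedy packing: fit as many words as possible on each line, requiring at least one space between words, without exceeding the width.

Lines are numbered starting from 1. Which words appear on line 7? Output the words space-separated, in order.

Line 1: ['are', 'music', 'low', 'leaf'] (min_width=18, slack=2)
Line 2: ['they', 'golden', 'data', 'I'] (min_width=18, slack=2)
Line 3: ['is', 'standard', 'rock', 'sun'] (min_width=20, slack=0)
Line 4: ['for', 'to', 'a', 'capture', 'be'] (min_width=19, slack=1)
Line 5: ['bright', 'version'] (min_width=14, slack=6)
Line 6: ['pepper', 'sand', 'will'] (min_width=16, slack=4)
Line 7: ['universe', 'table'] (min_width=14, slack=6)

Answer: universe table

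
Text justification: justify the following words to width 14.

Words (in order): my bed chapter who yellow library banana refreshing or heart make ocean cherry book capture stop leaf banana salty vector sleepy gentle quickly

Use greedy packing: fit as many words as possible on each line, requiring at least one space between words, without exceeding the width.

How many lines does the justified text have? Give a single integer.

Answer: 11

Derivation:
Line 1: ['my', 'bed', 'chapter'] (min_width=14, slack=0)
Line 2: ['who', 'yellow'] (min_width=10, slack=4)
Line 3: ['library', 'banana'] (min_width=14, slack=0)
Line 4: ['refreshing', 'or'] (min_width=13, slack=1)
Line 5: ['heart', 'make'] (min_width=10, slack=4)
Line 6: ['ocean', 'cherry'] (min_width=12, slack=2)
Line 7: ['book', 'capture'] (min_width=12, slack=2)
Line 8: ['stop', 'leaf'] (min_width=9, slack=5)
Line 9: ['banana', 'salty'] (min_width=12, slack=2)
Line 10: ['vector', 'sleepy'] (min_width=13, slack=1)
Line 11: ['gentle', 'quickly'] (min_width=14, slack=0)
Total lines: 11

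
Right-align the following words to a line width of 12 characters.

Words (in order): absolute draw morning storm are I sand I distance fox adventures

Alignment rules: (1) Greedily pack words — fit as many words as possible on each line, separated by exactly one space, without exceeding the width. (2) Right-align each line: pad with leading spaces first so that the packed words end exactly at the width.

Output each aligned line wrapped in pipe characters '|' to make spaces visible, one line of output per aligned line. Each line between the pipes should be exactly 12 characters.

Answer: |    absolute|
|draw morning|
| storm are I|
|      sand I|
|distance fox|
|  adventures|

Derivation:
Line 1: ['absolute'] (min_width=8, slack=4)
Line 2: ['draw', 'morning'] (min_width=12, slack=0)
Line 3: ['storm', 'are', 'I'] (min_width=11, slack=1)
Line 4: ['sand', 'I'] (min_width=6, slack=6)
Line 5: ['distance', 'fox'] (min_width=12, slack=0)
Line 6: ['adventures'] (min_width=10, slack=2)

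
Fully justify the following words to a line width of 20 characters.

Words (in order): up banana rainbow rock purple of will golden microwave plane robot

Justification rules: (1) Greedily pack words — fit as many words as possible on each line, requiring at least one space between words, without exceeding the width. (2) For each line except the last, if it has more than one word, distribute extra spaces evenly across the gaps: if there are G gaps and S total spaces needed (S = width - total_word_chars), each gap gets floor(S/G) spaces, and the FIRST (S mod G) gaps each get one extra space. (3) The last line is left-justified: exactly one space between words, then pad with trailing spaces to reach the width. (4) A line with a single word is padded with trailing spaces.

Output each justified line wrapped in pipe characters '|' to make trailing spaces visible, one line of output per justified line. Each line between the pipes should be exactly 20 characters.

Line 1: ['up', 'banana', 'rainbow'] (min_width=17, slack=3)
Line 2: ['rock', 'purple', 'of', 'will'] (min_width=19, slack=1)
Line 3: ['golden', 'microwave'] (min_width=16, slack=4)
Line 4: ['plane', 'robot'] (min_width=11, slack=9)

Answer: |up   banana  rainbow|
|rock  purple of will|
|golden     microwave|
|plane robot         |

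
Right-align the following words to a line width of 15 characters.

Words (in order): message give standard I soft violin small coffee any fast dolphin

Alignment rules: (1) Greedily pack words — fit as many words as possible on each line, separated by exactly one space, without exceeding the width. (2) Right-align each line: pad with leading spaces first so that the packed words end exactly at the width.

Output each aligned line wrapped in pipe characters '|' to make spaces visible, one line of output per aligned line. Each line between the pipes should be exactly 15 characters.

Answer: |   message give|
|standard I soft|
|   violin small|
|coffee any fast|
|        dolphin|

Derivation:
Line 1: ['message', 'give'] (min_width=12, slack=3)
Line 2: ['standard', 'I', 'soft'] (min_width=15, slack=0)
Line 3: ['violin', 'small'] (min_width=12, slack=3)
Line 4: ['coffee', 'any', 'fast'] (min_width=15, slack=0)
Line 5: ['dolphin'] (min_width=7, slack=8)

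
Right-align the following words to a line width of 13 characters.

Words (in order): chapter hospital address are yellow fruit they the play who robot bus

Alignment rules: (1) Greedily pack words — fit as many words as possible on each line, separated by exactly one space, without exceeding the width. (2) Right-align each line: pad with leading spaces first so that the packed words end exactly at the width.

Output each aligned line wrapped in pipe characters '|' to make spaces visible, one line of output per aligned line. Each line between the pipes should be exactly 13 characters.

Answer: |      chapter|
|     hospital|
|  address are|
| yellow fruit|
|they the play|
|who robot bus|

Derivation:
Line 1: ['chapter'] (min_width=7, slack=6)
Line 2: ['hospital'] (min_width=8, slack=5)
Line 3: ['address', 'are'] (min_width=11, slack=2)
Line 4: ['yellow', 'fruit'] (min_width=12, slack=1)
Line 5: ['they', 'the', 'play'] (min_width=13, slack=0)
Line 6: ['who', 'robot', 'bus'] (min_width=13, slack=0)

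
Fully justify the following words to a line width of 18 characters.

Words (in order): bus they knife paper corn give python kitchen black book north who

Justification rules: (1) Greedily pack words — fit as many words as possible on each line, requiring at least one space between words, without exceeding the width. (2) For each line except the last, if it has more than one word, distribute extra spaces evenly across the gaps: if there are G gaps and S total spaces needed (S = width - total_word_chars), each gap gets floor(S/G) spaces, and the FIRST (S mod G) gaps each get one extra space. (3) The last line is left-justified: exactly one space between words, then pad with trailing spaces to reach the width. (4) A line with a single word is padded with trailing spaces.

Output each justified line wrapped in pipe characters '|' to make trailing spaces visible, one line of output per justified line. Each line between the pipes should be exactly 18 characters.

Line 1: ['bus', 'they', 'knife'] (min_width=14, slack=4)
Line 2: ['paper', 'corn', 'give'] (min_width=15, slack=3)
Line 3: ['python', 'kitchen'] (min_width=14, slack=4)
Line 4: ['black', 'book', 'north'] (min_width=16, slack=2)
Line 5: ['who'] (min_width=3, slack=15)

Answer: |bus   they   knife|
|paper   corn  give|
|python     kitchen|
|black  book  north|
|who               |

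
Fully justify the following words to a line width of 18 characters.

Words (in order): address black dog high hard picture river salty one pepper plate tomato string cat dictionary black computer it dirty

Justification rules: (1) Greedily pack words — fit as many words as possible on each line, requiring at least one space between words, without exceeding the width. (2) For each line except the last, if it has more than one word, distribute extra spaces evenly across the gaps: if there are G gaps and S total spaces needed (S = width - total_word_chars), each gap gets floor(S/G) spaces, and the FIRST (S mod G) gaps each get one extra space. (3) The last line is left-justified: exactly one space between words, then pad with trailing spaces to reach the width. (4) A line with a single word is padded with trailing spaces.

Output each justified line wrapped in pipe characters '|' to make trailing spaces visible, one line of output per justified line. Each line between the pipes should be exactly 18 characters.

Line 1: ['address', 'black', 'dog'] (min_width=17, slack=1)
Line 2: ['high', 'hard', 'picture'] (min_width=17, slack=1)
Line 3: ['river', 'salty', 'one'] (min_width=15, slack=3)
Line 4: ['pepper', 'plate'] (min_width=12, slack=6)
Line 5: ['tomato', 'string', 'cat'] (min_width=17, slack=1)
Line 6: ['dictionary', 'black'] (min_width=16, slack=2)
Line 7: ['computer', 'it', 'dirty'] (min_width=17, slack=1)

Answer: |address  black dog|
|high  hard picture|
|river   salty  one|
|pepper       plate|
|tomato  string cat|
|dictionary   black|
|computer it dirty |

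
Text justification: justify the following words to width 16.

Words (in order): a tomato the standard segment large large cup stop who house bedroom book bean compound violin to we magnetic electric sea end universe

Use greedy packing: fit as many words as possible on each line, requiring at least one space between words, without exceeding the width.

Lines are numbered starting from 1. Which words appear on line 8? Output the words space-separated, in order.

Answer: magnetic

Derivation:
Line 1: ['a', 'tomato', 'the'] (min_width=12, slack=4)
Line 2: ['standard', 'segment'] (min_width=16, slack=0)
Line 3: ['large', 'large', 'cup'] (min_width=15, slack=1)
Line 4: ['stop', 'who', 'house'] (min_width=14, slack=2)
Line 5: ['bedroom', 'book'] (min_width=12, slack=4)
Line 6: ['bean', 'compound'] (min_width=13, slack=3)
Line 7: ['violin', 'to', 'we'] (min_width=12, slack=4)
Line 8: ['magnetic'] (min_width=8, slack=8)
Line 9: ['electric', 'sea', 'end'] (min_width=16, slack=0)
Line 10: ['universe'] (min_width=8, slack=8)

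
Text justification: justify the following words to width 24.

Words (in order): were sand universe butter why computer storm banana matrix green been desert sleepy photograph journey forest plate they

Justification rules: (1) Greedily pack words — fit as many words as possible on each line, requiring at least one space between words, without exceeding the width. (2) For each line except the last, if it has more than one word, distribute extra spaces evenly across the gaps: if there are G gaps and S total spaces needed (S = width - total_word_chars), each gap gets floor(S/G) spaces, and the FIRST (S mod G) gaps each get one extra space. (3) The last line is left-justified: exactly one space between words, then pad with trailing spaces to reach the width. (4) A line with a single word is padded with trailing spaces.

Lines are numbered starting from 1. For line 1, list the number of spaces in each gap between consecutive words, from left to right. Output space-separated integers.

Line 1: ['were', 'sand', 'universe'] (min_width=18, slack=6)
Line 2: ['butter', 'why', 'computer'] (min_width=19, slack=5)
Line 3: ['storm', 'banana', 'matrix'] (min_width=19, slack=5)
Line 4: ['green', 'been', 'desert', 'sleepy'] (min_width=24, slack=0)
Line 5: ['photograph', 'journey'] (min_width=18, slack=6)
Line 6: ['forest', 'plate', 'they'] (min_width=17, slack=7)

Answer: 4 4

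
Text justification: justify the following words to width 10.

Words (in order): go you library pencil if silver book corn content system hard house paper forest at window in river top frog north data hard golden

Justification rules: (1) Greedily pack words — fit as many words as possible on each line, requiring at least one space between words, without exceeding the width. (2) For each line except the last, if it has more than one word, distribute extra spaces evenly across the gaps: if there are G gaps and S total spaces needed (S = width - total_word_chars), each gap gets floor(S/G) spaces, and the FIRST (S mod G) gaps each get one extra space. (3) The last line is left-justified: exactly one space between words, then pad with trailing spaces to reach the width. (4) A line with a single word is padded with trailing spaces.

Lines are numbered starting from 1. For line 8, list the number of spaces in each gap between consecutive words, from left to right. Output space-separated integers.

Answer: 1

Derivation:
Line 1: ['go', 'you'] (min_width=6, slack=4)
Line 2: ['library'] (min_width=7, slack=3)
Line 3: ['pencil', 'if'] (min_width=9, slack=1)
Line 4: ['silver'] (min_width=6, slack=4)
Line 5: ['book', 'corn'] (min_width=9, slack=1)
Line 6: ['content'] (min_width=7, slack=3)
Line 7: ['system'] (min_width=6, slack=4)
Line 8: ['hard', 'house'] (min_width=10, slack=0)
Line 9: ['paper'] (min_width=5, slack=5)
Line 10: ['forest', 'at'] (min_width=9, slack=1)
Line 11: ['window', 'in'] (min_width=9, slack=1)
Line 12: ['river', 'top'] (min_width=9, slack=1)
Line 13: ['frog', 'north'] (min_width=10, slack=0)
Line 14: ['data', 'hard'] (min_width=9, slack=1)
Line 15: ['golden'] (min_width=6, slack=4)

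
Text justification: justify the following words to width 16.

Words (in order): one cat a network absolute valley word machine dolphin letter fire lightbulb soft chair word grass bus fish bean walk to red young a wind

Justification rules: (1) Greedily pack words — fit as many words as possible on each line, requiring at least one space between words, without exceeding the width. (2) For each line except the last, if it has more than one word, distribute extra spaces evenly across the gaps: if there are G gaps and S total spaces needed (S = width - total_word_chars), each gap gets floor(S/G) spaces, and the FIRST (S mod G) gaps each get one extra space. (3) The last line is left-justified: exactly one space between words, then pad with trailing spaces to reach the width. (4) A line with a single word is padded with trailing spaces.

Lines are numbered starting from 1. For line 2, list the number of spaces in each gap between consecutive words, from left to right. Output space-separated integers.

Line 1: ['one', 'cat', 'a'] (min_width=9, slack=7)
Line 2: ['network', 'absolute'] (min_width=16, slack=0)
Line 3: ['valley', 'word'] (min_width=11, slack=5)
Line 4: ['machine', 'dolphin'] (min_width=15, slack=1)
Line 5: ['letter', 'fire'] (min_width=11, slack=5)
Line 6: ['lightbulb', 'soft'] (min_width=14, slack=2)
Line 7: ['chair', 'word', 'grass'] (min_width=16, slack=0)
Line 8: ['bus', 'fish', 'bean'] (min_width=13, slack=3)
Line 9: ['walk', 'to', 'red'] (min_width=11, slack=5)
Line 10: ['young', 'a', 'wind'] (min_width=12, slack=4)

Answer: 1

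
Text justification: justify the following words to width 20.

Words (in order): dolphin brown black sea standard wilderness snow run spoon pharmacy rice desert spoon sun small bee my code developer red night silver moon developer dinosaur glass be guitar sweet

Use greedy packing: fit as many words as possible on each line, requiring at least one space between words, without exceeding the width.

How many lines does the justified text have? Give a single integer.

Line 1: ['dolphin', 'brown', 'black'] (min_width=19, slack=1)
Line 2: ['sea', 'standard'] (min_width=12, slack=8)
Line 3: ['wilderness', 'snow', 'run'] (min_width=19, slack=1)
Line 4: ['spoon', 'pharmacy', 'rice'] (min_width=19, slack=1)
Line 5: ['desert', 'spoon', 'sun'] (min_width=16, slack=4)
Line 6: ['small', 'bee', 'my', 'code'] (min_width=17, slack=3)
Line 7: ['developer', 'red', 'night'] (min_width=19, slack=1)
Line 8: ['silver', 'moon'] (min_width=11, slack=9)
Line 9: ['developer', 'dinosaur'] (min_width=18, slack=2)
Line 10: ['glass', 'be', 'guitar'] (min_width=15, slack=5)
Line 11: ['sweet'] (min_width=5, slack=15)
Total lines: 11

Answer: 11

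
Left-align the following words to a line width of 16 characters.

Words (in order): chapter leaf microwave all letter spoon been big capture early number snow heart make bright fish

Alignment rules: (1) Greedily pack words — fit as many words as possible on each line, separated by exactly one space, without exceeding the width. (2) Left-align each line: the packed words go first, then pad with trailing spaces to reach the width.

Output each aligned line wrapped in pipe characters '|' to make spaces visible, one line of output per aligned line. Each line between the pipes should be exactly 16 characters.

Line 1: ['chapter', 'leaf'] (min_width=12, slack=4)
Line 2: ['microwave', 'all'] (min_width=13, slack=3)
Line 3: ['letter', 'spoon'] (min_width=12, slack=4)
Line 4: ['been', 'big', 'capture'] (min_width=16, slack=0)
Line 5: ['early', 'number'] (min_width=12, slack=4)
Line 6: ['snow', 'heart', 'make'] (min_width=15, slack=1)
Line 7: ['bright', 'fish'] (min_width=11, slack=5)

Answer: |chapter leaf    |
|microwave all   |
|letter spoon    |
|been big capture|
|early number    |
|snow heart make |
|bright fish     |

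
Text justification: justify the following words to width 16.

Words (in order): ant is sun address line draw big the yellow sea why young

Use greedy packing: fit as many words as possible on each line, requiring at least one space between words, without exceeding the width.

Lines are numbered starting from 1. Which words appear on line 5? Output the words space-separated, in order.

Answer: young

Derivation:
Line 1: ['ant', 'is', 'sun'] (min_width=10, slack=6)
Line 2: ['address', 'line'] (min_width=12, slack=4)
Line 3: ['draw', 'big', 'the'] (min_width=12, slack=4)
Line 4: ['yellow', 'sea', 'why'] (min_width=14, slack=2)
Line 5: ['young'] (min_width=5, slack=11)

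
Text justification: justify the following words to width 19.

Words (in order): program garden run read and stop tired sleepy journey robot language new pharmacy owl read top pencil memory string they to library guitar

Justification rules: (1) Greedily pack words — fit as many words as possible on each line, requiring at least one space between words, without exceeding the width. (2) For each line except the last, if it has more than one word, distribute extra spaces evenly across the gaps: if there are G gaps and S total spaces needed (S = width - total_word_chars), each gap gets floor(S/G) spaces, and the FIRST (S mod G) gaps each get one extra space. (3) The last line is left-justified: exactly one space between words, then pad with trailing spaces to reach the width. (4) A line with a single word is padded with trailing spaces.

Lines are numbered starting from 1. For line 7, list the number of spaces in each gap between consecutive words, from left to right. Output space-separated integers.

Answer: 4 3

Derivation:
Line 1: ['program', 'garden', 'run'] (min_width=18, slack=1)
Line 2: ['read', 'and', 'stop', 'tired'] (min_width=19, slack=0)
Line 3: ['sleepy', 'journey'] (min_width=14, slack=5)
Line 4: ['robot', 'language', 'new'] (min_width=18, slack=1)
Line 5: ['pharmacy', 'owl', 'read'] (min_width=17, slack=2)
Line 6: ['top', 'pencil', 'memory'] (min_width=17, slack=2)
Line 7: ['string', 'they', 'to'] (min_width=14, slack=5)
Line 8: ['library', 'guitar'] (min_width=14, slack=5)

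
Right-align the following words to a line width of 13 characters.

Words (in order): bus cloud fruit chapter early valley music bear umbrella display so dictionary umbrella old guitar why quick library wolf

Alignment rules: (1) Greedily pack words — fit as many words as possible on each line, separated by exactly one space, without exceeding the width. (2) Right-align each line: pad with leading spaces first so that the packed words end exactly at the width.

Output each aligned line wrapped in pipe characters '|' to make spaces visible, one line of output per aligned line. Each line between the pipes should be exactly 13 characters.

Answer: |    bus cloud|
|fruit chapter|
| early valley|
|   music bear|
|     umbrella|
|   display so|
|   dictionary|
| umbrella old|
|   guitar why|
|quick library|
|         wolf|

Derivation:
Line 1: ['bus', 'cloud'] (min_width=9, slack=4)
Line 2: ['fruit', 'chapter'] (min_width=13, slack=0)
Line 3: ['early', 'valley'] (min_width=12, slack=1)
Line 4: ['music', 'bear'] (min_width=10, slack=3)
Line 5: ['umbrella'] (min_width=8, slack=5)
Line 6: ['display', 'so'] (min_width=10, slack=3)
Line 7: ['dictionary'] (min_width=10, slack=3)
Line 8: ['umbrella', 'old'] (min_width=12, slack=1)
Line 9: ['guitar', 'why'] (min_width=10, slack=3)
Line 10: ['quick', 'library'] (min_width=13, slack=0)
Line 11: ['wolf'] (min_width=4, slack=9)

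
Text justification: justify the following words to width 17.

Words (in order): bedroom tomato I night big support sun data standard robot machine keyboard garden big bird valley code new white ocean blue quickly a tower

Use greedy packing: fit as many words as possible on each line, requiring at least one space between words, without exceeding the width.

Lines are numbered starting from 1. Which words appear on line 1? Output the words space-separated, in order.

Answer: bedroom tomato I

Derivation:
Line 1: ['bedroom', 'tomato', 'I'] (min_width=16, slack=1)
Line 2: ['night', 'big', 'support'] (min_width=17, slack=0)
Line 3: ['sun', 'data', 'standard'] (min_width=17, slack=0)
Line 4: ['robot', 'machine'] (min_width=13, slack=4)
Line 5: ['keyboard', 'garden'] (min_width=15, slack=2)
Line 6: ['big', 'bird', 'valley'] (min_width=15, slack=2)
Line 7: ['code', 'new', 'white'] (min_width=14, slack=3)
Line 8: ['ocean', 'blue'] (min_width=10, slack=7)
Line 9: ['quickly', 'a', 'tower'] (min_width=15, slack=2)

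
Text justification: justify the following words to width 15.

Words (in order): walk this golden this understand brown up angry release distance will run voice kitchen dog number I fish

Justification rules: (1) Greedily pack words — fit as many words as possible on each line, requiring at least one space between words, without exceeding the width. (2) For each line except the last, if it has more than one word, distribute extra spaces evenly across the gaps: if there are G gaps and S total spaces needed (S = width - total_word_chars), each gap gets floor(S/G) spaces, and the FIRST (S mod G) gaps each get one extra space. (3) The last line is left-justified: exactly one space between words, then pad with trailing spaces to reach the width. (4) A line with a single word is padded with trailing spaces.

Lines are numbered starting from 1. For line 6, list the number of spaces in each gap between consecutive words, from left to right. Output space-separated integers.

Line 1: ['walk', 'this'] (min_width=9, slack=6)
Line 2: ['golden', 'this'] (min_width=11, slack=4)
Line 3: ['understand'] (min_width=10, slack=5)
Line 4: ['brown', 'up', 'angry'] (min_width=14, slack=1)
Line 5: ['release'] (min_width=7, slack=8)
Line 6: ['distance', 'will'] (min_width=13, slack=2)
Line 7: ['run', 'voice'] (min_width=9, slack=6)
Line 8: ['kitchen', 'dog'] (min_width=11, slack=4)
Line 9: ['number', 'I', 'fish'] (min_width=13, slack=2)

Answer: 3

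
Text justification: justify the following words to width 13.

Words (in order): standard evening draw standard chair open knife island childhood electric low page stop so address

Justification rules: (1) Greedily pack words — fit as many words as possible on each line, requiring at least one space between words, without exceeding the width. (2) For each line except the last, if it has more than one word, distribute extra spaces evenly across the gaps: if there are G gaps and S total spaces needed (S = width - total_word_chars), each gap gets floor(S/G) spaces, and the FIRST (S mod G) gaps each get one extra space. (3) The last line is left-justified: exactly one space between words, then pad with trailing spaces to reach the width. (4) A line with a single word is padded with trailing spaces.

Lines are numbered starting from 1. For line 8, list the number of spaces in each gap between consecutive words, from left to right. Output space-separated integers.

Line 1: ['standard'] (min_width=8, slack=5)
Line 2: ['evening', 'draw'] (min_width=12, slack=1)
Line 3: ['standard'] (min_width=8, slack=5)
Line 4: ['chair', 'open'] (min_width=10, slack=3)
Line 5: ['knife', 'island'] (min_width=12, slack=1)
Line 6: ['childhood'] (min_width=9, slack=4)
Line 7: ['electric', 'low'] (min_width=12, slack=1)
Line 8: ['page', 'stop', 'so'] (min_width=12, slack=1)
Line 9: ['address'] (min_width=7, slack=6)

Answer: 2 1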